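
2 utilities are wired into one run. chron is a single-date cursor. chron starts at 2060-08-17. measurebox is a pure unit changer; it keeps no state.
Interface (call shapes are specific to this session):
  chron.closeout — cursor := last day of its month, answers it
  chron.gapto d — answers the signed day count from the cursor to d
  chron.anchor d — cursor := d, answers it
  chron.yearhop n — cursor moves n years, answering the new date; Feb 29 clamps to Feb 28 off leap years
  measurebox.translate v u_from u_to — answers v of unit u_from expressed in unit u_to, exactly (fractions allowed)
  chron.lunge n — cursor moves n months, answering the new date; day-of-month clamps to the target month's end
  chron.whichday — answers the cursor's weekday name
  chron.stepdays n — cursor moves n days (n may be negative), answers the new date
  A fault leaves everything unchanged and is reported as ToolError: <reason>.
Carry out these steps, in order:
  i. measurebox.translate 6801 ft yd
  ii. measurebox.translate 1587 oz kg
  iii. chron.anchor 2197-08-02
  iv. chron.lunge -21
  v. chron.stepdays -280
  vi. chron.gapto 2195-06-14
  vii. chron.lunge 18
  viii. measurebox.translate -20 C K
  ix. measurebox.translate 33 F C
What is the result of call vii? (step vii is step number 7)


Answer: 2196-07-26

Derivation:
>> translate(v=6801, u_from=ft, u_to=yd)
<< 2267
>> translate(v=1587, u_from=oz, u_to=kg)
<< 71985109119/1600000000
>> anchor(d=2197-08-02)
<< 2197-08-02
>> lunge(n=-21)
<< 2195-11-02
>> stepdays(n=-280)
<< 2195-01-26
>> gapto(d=2195-06-14)
<< 139
>> lunge(n=18)
<< 2196-07-26
>> translate(v=-20, u_from=C, u_to=K)
<< 5063/20
>> translate(v=33, u_from=F, u_to=C)
<< 5/9


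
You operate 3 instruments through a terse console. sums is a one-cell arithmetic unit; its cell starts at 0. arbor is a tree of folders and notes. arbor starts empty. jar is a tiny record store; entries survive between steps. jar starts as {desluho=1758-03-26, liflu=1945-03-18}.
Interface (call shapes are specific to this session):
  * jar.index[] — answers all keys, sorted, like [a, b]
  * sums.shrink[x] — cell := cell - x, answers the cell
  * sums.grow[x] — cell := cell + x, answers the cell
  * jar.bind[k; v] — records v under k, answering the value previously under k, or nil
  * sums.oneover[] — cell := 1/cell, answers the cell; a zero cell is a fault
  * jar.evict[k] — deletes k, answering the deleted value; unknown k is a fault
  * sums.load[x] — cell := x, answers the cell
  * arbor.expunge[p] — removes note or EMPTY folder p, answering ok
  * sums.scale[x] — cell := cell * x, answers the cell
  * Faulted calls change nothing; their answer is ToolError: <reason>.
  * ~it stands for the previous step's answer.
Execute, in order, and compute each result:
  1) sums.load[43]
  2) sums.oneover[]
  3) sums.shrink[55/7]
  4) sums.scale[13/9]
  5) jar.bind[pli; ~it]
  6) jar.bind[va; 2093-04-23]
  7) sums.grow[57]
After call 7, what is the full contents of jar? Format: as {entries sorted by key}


Answer: {desluho=1758-03-26, liflu=1945-03-18, pli=-3406/301, va=2093-04-23}

Derivation:
I use load(x: 43), → 43.
Invoking oneover(): 1/43.
Calling shrink(x: 55/7), and get -2358/301.
I try scale(x: 13/9), which returns -3406/301.
I invoke bind(k: pli, v: ~it), and get nil.
I invoke bind(k: va, v: 2093-04-23), and get nil.
Now I run grow(x: 57), giving 13751/301.


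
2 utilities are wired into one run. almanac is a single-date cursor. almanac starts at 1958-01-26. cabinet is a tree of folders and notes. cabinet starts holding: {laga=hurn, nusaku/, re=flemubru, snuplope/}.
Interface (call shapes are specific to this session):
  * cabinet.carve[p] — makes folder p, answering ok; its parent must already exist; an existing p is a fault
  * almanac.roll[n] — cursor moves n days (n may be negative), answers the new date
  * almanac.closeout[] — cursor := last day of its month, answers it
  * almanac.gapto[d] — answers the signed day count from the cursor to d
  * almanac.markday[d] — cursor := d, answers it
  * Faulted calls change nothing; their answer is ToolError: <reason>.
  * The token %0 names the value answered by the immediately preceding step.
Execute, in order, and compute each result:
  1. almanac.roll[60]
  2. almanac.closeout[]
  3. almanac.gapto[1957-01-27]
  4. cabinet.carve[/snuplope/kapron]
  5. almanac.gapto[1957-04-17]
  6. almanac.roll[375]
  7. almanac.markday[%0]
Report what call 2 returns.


;; 1. almanac.roll(n→60) == 1958-03-27
;; 2. almanac.closeout() == 1958-03-31
;; 3. almanac.gapto(d→1957-01-27) == -428
;; 4. cabinet.carve(p→/snuplope/kapron) == ok
;; 5. almanac.gapto(d→1957-04-17) == -348
;; 6. almanac.roll(n→375) == 1959-04-10
;; 7. almanac.markday(d→%0) == 1959-04-10

Answer: 1958-03-31


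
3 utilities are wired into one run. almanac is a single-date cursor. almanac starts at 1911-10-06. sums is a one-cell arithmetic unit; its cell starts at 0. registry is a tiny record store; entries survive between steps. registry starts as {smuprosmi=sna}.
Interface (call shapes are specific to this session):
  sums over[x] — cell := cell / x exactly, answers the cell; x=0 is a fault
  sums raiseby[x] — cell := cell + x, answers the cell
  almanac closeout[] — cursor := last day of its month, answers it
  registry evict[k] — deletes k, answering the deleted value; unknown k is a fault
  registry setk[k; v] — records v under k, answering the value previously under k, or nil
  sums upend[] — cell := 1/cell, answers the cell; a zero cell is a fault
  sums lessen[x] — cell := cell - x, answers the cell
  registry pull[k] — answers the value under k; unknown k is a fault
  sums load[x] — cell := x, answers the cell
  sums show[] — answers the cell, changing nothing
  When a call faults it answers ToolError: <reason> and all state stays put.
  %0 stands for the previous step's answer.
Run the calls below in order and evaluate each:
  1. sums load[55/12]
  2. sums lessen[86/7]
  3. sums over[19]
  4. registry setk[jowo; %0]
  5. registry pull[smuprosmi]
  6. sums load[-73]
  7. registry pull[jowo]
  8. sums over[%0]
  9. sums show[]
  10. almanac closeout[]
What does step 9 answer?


Answer: 116508/647

Derivation:
CALL sums load[x→55/12]
RET  55/12
CALL sums lessen[x→86/7]
RET  -647/84
CALL sums over[x→19]
RET  -647/1596
CALL registry setk[k→jowo; v→%0]
RET  nil
CALL registry pull[k→smuprosmi]
RET  sna
CALL sums load[x→-73]
RET  -73
CALL registry pull[k→jowo]
RET  -647/1596
CALL sums over[x→%0]
RET  116508/647
CALL sums show[]
RET  116508/647
CALL almanac closeout[]
RET  1911-10-31


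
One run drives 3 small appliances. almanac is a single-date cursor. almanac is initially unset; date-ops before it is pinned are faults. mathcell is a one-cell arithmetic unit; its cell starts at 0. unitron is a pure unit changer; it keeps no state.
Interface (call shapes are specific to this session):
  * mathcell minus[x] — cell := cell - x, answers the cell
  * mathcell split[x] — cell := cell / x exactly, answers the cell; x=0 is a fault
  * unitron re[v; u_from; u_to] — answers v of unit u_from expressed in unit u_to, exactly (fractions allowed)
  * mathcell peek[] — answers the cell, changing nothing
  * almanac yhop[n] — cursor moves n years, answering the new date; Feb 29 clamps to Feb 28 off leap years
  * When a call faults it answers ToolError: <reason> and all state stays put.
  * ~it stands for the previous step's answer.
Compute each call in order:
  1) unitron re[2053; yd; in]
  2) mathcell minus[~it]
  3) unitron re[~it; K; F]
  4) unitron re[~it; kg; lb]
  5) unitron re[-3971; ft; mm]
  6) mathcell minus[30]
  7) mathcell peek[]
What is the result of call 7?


>>> unitron re v='2053' u_from='yd' u_to='in'
  73908
>>> mathcell minus x='~it'
  -73908
>>> unitron re v='~it' u_from='K' u_to='F'
  -13349407/100
>>> unitron re v='~it' u_from='kg' u_to='lb'
  -13349407000000/45359237
>>> unitron re v='-3971' u_from='ft' u_to='mm'
  -6051804/5
>>> mathcell minus x='30'
  -73938
>>> mathcell peek
  -73938

Answer: -73938


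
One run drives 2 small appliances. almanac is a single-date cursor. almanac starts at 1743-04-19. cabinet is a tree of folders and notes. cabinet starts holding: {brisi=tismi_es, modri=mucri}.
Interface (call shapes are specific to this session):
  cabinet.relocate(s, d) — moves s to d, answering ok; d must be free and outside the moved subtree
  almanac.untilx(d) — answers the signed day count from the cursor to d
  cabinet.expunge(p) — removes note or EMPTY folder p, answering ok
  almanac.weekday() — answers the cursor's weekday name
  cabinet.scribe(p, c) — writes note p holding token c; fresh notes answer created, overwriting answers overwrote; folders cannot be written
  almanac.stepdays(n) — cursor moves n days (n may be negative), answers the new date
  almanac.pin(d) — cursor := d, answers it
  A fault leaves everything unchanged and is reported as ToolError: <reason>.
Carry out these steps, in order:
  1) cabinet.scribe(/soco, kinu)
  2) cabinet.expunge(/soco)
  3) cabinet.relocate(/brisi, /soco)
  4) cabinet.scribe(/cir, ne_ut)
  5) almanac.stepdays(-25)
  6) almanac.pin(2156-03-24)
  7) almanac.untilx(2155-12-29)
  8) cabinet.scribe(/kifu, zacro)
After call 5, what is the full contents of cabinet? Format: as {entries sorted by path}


Answer: {cir=ne_ut, modri=mucri, soco=tismi_es}

Derivation:
Step: cabinet.scribe[p→/soco; c→kinu]
Result: created
Step: cabinet.expunge[p→/soco]
Result: ok
Step: cabinet.relocate[s→/brisi; d→/soco]
Result: ok
Step: cabinet.scribe[p→/cir; c→ne_ut]
Result: created
Step: almanac.stepdays[n→-25]
Result: 1743-03-25
Step: almanac.pin[d→2156-03-24]
Result: 2156-03-24
Step: almanac.untilx[d→2155-12-29]
Result: -86
Step: cabinet.scribe[p→/kifu; c→zacro]
Result: created


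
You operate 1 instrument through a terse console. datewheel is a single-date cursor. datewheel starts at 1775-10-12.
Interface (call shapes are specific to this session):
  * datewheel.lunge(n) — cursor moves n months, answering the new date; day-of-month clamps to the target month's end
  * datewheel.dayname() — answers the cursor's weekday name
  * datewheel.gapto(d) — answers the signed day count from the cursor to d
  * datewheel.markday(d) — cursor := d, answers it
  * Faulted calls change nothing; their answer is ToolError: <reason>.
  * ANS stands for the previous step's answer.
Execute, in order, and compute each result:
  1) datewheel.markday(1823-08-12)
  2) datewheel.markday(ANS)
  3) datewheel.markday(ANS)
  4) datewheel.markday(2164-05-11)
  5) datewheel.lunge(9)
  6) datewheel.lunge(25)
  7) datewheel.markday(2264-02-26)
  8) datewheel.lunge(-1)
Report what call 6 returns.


// 1. markday(1823-08-12) -> 1823-08-12
// 2. markday(ANS) -> 1823-08-12
// 3. markday(ANS) -> 1823-08-12
// 4. markday(2164-05-11) -> 2164-05-11
// 5. lunge(9) -> 2165-02-11
// 6. lunge(25) -> 2167-03-11
// 7. markday(2264-02-26) -> 2264-02-26
// 8. lunge(-1) -> 2264-01-26

Answer: 2167-03-11


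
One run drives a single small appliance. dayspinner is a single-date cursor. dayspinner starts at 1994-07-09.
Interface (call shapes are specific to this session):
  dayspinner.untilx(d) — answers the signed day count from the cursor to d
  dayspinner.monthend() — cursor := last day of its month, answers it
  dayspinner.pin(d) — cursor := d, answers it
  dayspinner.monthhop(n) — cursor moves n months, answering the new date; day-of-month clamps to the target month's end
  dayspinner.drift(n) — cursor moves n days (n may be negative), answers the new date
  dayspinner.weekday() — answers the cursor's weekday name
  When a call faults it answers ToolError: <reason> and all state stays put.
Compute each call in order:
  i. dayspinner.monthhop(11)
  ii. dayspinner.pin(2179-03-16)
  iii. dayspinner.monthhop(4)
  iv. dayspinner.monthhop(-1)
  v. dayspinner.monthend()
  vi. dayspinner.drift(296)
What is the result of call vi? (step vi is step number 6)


;; monthhop(n=11) => 1995-06-09
;; pin(d=2179-03-16) => 2179-03-16
;; monthhop(n=4) => 2179-07-16
;; monthhop(n=-1) => 2179-06-16
;; monthend() => 2179-06-30
;; drift(n=296) => 2180-04-21

Answer: 2180-04-21


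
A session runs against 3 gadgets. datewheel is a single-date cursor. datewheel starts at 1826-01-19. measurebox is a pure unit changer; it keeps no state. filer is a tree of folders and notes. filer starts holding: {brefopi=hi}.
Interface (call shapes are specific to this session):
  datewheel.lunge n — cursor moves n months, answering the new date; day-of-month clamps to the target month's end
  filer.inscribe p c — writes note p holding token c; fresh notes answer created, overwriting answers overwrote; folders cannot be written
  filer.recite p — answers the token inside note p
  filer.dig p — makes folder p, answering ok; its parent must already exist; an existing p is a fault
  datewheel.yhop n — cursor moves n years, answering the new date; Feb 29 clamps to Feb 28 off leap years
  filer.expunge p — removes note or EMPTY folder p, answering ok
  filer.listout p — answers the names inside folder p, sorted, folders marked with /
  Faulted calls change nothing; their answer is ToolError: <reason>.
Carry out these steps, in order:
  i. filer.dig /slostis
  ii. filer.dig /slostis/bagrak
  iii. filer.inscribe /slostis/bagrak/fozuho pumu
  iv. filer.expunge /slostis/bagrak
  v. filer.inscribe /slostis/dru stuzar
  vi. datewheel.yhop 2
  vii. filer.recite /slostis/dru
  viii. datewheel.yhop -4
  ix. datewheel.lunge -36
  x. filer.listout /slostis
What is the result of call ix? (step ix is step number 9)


Answer: 1821-01-19

Derivation:
Do: filer.dig[p=/slostis]
See: ok
Do: filer.dig[p=/slostis/bagrak]
See: ok
Do: filer.inscribe[p=/slostis/bagrak/fozuho; c=pumu]
See: created
Do: filer.expunge[p=/slostis/bagrak]
See: ToolError: not empty
Do: filer.inscribe[p=/slostis/dru; c=stuzar]
See: created
Do: datewheel.yhop[n=2]
See: 1828-01-19
Do: filer.recite[p=/slostis/dru]
See: stuzar
Do: datewheel.yhop[n=-4]
See: 1824-01-19
Do: datewheel.lunge[n=-36]
See: 1821-01-19
Do: filer.listout[p=/slostis]
See: [bagrak/, dru]


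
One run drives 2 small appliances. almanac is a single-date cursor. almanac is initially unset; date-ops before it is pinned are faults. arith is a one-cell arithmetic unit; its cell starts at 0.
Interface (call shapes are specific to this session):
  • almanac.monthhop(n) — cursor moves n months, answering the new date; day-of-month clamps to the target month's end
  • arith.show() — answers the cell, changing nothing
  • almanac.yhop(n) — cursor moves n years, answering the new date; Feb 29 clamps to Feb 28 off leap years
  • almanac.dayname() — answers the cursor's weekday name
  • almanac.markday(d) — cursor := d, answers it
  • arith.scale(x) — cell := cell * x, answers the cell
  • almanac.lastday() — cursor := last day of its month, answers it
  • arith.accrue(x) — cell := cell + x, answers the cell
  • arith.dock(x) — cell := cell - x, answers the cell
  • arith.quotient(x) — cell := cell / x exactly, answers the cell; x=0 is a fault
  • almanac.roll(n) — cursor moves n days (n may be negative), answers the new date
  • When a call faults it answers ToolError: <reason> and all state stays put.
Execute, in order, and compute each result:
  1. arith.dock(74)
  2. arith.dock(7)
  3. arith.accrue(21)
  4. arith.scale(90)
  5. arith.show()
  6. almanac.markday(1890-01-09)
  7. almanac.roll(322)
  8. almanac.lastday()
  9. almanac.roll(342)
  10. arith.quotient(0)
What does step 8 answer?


;; arith.dock(x: 74) == -74
;; arith.dock(x: 7) == -81
;; arith.accrue(x: 21) == -60
;; arith.scale(x: 90) == -5400
;; arith.show() == -5400
;; almanac.markday(d: 1890-01-09) == 1890-01-09
;; almanac.roll(n: 322) == 1890-11-27
;; almanac.lastday() == 1890-11-30
;; almanac.roll(n: 342) == 1891-11-07
;; arith.quotient(x: 0) == ToolError: division by zero

Answer: 1890-11-30


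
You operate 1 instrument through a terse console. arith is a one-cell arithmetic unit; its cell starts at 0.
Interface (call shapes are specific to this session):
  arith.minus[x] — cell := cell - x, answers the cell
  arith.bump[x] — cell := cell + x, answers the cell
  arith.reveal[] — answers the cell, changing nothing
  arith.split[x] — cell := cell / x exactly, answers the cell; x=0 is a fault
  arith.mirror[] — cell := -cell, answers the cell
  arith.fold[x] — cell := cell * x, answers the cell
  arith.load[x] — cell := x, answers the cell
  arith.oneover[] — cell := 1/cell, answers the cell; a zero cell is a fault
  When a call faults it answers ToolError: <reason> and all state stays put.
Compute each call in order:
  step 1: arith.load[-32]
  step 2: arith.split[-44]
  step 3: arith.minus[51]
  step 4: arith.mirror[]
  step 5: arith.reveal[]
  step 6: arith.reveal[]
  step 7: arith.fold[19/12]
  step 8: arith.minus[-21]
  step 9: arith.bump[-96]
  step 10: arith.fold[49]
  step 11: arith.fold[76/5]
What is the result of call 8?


-> load(x='-32')
<- -32
-> split(x='-44')
<- 8/11
-> minus(x='51')
<- -553/11
-> mirror()
<- 553/11
-> reveal()
<- 553/11
-> reveal()
<- 553/11
-> fold(x='19/12')
<- 10507/132
-> minus(x='-21')
<- 13279/132
-> bump(x='-96')
<- 607/132
-> fold(x='49')
<- 29743/132
-> fold(x='76/5')
<- 565117/165

Answer: 13279/132


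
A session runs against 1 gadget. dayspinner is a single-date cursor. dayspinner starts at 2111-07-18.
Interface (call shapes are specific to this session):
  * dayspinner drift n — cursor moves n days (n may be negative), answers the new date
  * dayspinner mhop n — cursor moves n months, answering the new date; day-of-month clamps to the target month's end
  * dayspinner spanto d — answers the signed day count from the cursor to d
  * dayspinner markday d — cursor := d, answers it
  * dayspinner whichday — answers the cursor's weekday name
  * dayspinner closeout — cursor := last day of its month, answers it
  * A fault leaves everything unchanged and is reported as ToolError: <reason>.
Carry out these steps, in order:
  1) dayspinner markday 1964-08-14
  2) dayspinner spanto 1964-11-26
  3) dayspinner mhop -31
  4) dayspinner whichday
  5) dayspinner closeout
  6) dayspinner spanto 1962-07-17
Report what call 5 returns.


Answer: 1962-01-31

Derivation:
==> dayspinner markday(d: 1964-08-14)
<== 1964-08-14
==> dayspinner spanto(d: 1964-11-26)
<== 104
==> dayspinner mhop(n: -31)
<== 1962-01-14
==> dayspinner whichday()
<== Sunday
==> dayspinner closeout()
<== 1962-01-31
==> dayspinner spanto(d: 1962-07-17)
<== 167


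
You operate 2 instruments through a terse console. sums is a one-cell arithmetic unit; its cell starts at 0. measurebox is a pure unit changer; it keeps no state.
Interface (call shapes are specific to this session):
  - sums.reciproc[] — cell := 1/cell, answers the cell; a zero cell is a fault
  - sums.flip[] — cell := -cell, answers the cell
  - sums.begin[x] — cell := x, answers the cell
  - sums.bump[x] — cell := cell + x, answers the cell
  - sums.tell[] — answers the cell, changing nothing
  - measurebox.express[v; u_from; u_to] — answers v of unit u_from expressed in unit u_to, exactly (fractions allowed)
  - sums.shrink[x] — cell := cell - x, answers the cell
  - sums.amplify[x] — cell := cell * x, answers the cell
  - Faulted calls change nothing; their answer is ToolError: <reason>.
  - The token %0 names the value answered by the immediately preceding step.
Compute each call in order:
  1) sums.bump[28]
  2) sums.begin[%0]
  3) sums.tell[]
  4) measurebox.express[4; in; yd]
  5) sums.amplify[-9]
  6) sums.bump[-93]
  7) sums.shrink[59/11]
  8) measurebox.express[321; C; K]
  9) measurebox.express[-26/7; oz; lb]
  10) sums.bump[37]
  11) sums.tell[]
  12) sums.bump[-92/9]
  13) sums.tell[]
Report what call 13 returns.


Answer: -32035/99

Derivation:
>> bump(28)
<< 28
>> begin(%0)
<< 28
>> tell()
<< 28
>> express(4, in, yd)
<< 1/9
>> amplify(-9)
<< -252
>> bump(-93)
<< -345
>> shrink(59/11)
<< -3854/11
>> express(321, C, K)
<< 11883/20
>> express(-26/7, oz, lb)
<< -13/56
>> bump(37)
<< -3447/11
>> tell()
<< -3447/11
>> bump(-92/9)
<< -32035/99
>> tell()
<< -32035/99


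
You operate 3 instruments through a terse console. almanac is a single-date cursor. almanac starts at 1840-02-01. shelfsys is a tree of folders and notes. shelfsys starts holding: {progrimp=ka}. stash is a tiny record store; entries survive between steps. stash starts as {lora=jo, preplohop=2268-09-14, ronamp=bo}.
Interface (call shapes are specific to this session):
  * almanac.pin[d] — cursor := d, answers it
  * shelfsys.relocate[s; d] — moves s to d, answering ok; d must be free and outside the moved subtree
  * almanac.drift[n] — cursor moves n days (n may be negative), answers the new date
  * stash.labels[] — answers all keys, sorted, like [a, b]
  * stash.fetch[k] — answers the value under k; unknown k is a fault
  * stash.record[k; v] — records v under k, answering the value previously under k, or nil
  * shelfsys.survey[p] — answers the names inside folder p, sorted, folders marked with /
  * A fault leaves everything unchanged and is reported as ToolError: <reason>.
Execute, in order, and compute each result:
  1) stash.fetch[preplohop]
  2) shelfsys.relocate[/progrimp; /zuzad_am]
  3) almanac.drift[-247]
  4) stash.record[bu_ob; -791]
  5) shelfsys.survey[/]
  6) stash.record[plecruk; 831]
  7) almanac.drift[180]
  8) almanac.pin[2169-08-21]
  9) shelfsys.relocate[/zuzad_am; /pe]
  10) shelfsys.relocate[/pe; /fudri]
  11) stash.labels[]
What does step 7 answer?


Answer: 1839-11-26

Derivation:
;; 1. stash.fetch(preplohop) : 2268-09-14
;; 2. shelfsys.relocate(/progrimp, /zuzad_am) : ok
;; 3. almanac.drift(-247) : 1839-05-30
;; 4. stash.record(bu_ob, -791) : nil
;; 5. shelfsys.survey(/) : [zuzad_am]
;; 6. stash.record(plecruk, 831) : nil
;; 7. almanac.drift(180) : 1839-11-26
;; 8. almanac.pin(2169-08-21) : 2169-08-21
;; 9. shelfsys.relocate(/zuzad_am, /pe) : ok
;; 10. shelfsys.relocate(/pe, /fudri) : ok
;; 11. stash.labels() : [bu_ob, lora, plecruk, preplohop, ronamp]


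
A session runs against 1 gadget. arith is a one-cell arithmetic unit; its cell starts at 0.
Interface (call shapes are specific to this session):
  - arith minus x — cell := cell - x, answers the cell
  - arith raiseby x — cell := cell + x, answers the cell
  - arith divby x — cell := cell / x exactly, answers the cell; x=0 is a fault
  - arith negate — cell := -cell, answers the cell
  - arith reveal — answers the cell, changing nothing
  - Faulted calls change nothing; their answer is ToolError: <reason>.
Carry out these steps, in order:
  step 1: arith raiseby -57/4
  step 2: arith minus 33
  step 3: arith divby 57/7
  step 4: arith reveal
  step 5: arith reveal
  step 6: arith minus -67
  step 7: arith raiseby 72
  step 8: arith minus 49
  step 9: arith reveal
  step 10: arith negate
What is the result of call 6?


Calling arith raiseby on x: -57/4, which returns -57/4.
Invoking arith minus on x: 33, and observe -189/4.
I invoke arith divby on x: 57/7, and see -441/76.
I use arith reveal, and see -441/76.
I call arith reveal(), and see -441/76.
Then arith minus on x: -67, — result: 4651/76.
Next I call arith raiseby on x: 72, yielding 10123/76.
Using arith minus on x: 49, yielding 6399/76.
Next I call arith reveal(), giving 6399/76.
Using arith negate, yielding -6399/76.

Answer: 4651/76


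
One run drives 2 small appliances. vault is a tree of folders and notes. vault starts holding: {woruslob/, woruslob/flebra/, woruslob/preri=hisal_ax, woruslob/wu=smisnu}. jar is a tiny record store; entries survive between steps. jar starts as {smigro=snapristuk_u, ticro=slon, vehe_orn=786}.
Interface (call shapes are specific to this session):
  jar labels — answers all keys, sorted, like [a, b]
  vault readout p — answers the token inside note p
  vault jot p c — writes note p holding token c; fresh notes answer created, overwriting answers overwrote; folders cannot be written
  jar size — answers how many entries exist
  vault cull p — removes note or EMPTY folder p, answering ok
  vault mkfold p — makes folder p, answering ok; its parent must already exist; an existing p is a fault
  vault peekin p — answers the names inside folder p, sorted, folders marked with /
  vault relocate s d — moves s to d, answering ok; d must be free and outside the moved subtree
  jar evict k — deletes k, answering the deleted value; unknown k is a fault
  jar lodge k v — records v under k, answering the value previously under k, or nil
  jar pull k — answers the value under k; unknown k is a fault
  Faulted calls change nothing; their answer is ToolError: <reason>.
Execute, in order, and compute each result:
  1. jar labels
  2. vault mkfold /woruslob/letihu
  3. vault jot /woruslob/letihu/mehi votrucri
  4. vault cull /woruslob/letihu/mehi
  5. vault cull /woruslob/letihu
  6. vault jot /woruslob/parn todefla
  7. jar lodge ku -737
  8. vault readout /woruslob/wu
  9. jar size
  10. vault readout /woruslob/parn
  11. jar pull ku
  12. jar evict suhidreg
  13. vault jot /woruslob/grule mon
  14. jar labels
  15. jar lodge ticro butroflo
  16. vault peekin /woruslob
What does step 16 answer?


Answer: [flebra/, grule, parn, preri, wu]

Derivation:
Using jar labels, giving [smigro, ticro, vehe_orn].
I use vault mkfold using p→/woruslob/letihu, which returns ok.
Next I call vault jot using p→/woruslob/letihu/mehi, c→votrucri: created.
I call vault cull using p→/woruslob/letihu/mehi, yielding ok.
Using vault cull using p→/woruslob/letihu, which returns ok.
Invoking vault jot using p→/woruslob/parn, c→todefla, giving created.
Next I call jar lodge using k→ku, v→-737, which returns nil.
I run vault readout using p→/woruslob/wu, and get smisnu.
I call jar size(), → 4.
I call vault readout using p→/woruslob/parn, and get todefla.
Next I call jar pull using k→ku: -737.
I run jar evict using k→suhidreg, which returns ToolError: no such key suhidreg.
I run vault jot using p→/woruslob/grule, c→mon: created.
I use jar labels, → [ku, smigro, ticro, vehe_orn].
I invoke jar lodge using k→ticro, v→butroflo, and see slon.
Invoking vault peekin using p→/woruslob: [flebra/, grule, parn, preri, wu].


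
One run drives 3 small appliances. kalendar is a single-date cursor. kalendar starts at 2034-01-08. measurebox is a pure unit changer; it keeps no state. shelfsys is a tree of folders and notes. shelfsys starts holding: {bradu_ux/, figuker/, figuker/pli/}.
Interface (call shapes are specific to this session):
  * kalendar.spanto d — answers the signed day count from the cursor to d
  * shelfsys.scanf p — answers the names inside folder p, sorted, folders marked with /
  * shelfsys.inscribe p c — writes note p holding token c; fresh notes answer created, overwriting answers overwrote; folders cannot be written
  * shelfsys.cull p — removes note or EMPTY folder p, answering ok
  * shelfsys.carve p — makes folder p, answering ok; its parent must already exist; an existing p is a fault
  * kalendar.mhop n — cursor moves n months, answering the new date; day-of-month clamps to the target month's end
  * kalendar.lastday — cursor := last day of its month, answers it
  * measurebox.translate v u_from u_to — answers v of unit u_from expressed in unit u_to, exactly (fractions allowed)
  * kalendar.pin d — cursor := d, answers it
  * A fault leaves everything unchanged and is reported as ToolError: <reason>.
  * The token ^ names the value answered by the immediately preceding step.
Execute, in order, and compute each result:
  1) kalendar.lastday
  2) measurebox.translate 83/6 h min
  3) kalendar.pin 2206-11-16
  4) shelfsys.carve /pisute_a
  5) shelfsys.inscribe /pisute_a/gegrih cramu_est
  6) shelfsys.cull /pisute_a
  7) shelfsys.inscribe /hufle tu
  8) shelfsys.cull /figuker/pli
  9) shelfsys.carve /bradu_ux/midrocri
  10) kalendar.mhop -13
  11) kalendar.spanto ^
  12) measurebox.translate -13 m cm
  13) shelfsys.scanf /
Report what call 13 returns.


> kalendar.lastday
  2034-01-31
> measurebox.translate 83/6 h min
  830
> kalendar.pin 2206-11-16
  2206-11-16
> shelfsys.carve /pisute_a
  ok
> shelfsys.inscribe /pisute_a/gegrih cramu_est
  created
> shelfsys.cull /pisute_a
  ToolError: not empty
> shelfsys.inscribe /hufle tu
  created
> shelfsys.cull /figuker/pli
  ok
> shelfsys.carve /bradu_ux/midrocri
  ok
> kalendar.mhop -13
  2205-10-16
> kalendar.spanto ^
  0
> measurebox.translate -13 m cm
  -1300
> shelfsys.scanf /
  [bradu_ux/, figuker/, hufle, pisute_a/]

Answer: [bradu_ux/, figuker/, hufle, pisute_a/]


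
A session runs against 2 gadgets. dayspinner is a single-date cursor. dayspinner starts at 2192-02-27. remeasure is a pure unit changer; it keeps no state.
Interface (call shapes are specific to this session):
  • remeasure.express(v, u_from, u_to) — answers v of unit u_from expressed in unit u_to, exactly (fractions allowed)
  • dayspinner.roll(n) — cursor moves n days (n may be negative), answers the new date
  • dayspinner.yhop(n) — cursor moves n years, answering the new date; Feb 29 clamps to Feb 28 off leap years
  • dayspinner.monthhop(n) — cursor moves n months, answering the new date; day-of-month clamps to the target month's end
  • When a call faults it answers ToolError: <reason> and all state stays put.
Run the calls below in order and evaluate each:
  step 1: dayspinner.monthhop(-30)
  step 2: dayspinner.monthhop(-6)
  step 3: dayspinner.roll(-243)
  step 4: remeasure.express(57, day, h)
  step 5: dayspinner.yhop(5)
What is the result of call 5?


Answer: 2193-06-29

Derivation:
-> dayspinner.monthhop(n='-30')
<- 2189-08-27
-> dayspinner.monthhop(n='-6')
<- 2189-02-27
-> dayspinner.roll(n='-243')
<- 2188-06-29
-> remeasure.express(v='57', u_from='day', u_to='h')
<- 1368
-> dayspinner.yhop(n='5')
<- 2193-06-29


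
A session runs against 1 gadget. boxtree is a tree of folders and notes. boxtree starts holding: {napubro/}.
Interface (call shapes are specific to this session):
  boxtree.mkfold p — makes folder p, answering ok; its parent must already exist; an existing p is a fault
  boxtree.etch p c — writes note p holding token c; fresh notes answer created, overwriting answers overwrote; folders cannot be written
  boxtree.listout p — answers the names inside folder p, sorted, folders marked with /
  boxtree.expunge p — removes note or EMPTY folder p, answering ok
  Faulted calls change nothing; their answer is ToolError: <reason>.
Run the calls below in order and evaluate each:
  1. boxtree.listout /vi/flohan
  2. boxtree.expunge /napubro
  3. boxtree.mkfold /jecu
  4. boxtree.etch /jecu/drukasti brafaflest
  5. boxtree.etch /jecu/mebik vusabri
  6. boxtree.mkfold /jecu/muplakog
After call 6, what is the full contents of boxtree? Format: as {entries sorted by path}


[in] listout p='/vi/flohan'
:: ToolError: not found
[in] expunge p='/napubro'
:: ok
[in] mkfold p='/jecu'
:: ok
[in] etch p='/jecu/drukasti' c='brafaflest'
:: created
[in] etch p='/jecu/mebik' c='vusabri'
:: created
[in] mkfold p='/jecu/muplakog'
:: ok

Answer: {jecu/, jecu/drukasti=brafaflest, jecu/mebik=vusabri, jecu/muplakog/}


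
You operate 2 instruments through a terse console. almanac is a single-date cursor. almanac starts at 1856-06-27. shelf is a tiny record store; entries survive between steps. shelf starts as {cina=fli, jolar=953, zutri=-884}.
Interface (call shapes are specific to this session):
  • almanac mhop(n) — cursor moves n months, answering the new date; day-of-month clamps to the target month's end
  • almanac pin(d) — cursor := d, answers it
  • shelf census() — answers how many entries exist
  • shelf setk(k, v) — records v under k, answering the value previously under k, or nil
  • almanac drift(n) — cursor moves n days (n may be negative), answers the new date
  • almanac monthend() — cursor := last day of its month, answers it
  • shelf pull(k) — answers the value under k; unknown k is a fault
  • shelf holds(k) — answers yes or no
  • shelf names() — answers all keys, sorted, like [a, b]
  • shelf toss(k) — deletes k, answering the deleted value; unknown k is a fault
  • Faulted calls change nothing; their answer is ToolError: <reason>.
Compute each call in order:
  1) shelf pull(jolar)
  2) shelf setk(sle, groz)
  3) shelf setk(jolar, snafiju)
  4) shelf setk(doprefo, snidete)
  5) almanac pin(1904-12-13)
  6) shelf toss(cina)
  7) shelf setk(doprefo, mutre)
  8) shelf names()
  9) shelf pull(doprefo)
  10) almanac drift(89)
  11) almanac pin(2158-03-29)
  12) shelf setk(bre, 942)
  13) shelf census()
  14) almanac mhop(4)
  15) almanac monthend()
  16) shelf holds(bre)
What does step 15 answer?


Answer: 2158-07-31

Derivation:
Do: shelf pull[k='jolar']
See: 953
Do: shelf setk[k='sle'; v='groz']
See: nil
Do: shelf setk[k='jolar'; v='snafiju']
See: 953
Do: shelf setk[k='doprefo'; v='snidete']
See: nil
Do: almanac pin[d='1904-12-13']
See: 1904-12-13
Do: shelf toss[k='cina']
See: fli
Do: shelf setk[k='doprefo'; v='mutre']
See: snidete
Do: shelf names[]
See: [doprefo, jolar, sle, zutri]
Do: shelf pull[k='doprefo']
See: mutre
Do: almanac drift[n='89']
See: 1905-03-12
Do: almanac pin[d='2158-03-29']
See: 2158-03-29
Do: shelf setk[k='bre'; v='942']
See: nil
Do: shelf census[]
See: 5
Do: almanac mhop[n='4']
See: 2158-07-29
Do: almanac monthend[]
See: 2158-07-31
Do: shelf holds[k='bre']
See: yes


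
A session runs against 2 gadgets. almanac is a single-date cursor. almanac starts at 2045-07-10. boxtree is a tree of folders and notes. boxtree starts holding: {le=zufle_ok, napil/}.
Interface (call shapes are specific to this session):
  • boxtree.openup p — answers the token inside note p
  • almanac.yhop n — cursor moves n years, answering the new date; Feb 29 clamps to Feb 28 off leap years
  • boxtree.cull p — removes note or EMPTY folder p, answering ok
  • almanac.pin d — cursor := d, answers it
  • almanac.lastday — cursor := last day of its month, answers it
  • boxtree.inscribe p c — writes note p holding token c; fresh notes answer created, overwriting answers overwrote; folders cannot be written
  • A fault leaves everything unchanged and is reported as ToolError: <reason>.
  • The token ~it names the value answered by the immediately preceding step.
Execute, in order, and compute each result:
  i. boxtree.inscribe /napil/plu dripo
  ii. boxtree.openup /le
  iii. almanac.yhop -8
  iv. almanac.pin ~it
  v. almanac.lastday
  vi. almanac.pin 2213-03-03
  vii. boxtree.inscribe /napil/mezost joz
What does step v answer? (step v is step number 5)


Answer: 2037-07-31

Derivation:
Do: boxtree.inscribe[p=/napil/plu; c=dripo]
See: created
Do: boxtree.openup[p=/le]
See: zufle_ok
Do: almanac.yhop[n=-8]
See: 2037-07-10
Do: almanac.pin[d=~it]
See: 2037-07-10
Do: almanac.lastday[]
See: 2037-07-31
Do: almanac.pin[d=2213-03-03]
See: 2213-03-03
Do: boxtree.inscribe[p=/napil/mezost; c=joz]
See: created


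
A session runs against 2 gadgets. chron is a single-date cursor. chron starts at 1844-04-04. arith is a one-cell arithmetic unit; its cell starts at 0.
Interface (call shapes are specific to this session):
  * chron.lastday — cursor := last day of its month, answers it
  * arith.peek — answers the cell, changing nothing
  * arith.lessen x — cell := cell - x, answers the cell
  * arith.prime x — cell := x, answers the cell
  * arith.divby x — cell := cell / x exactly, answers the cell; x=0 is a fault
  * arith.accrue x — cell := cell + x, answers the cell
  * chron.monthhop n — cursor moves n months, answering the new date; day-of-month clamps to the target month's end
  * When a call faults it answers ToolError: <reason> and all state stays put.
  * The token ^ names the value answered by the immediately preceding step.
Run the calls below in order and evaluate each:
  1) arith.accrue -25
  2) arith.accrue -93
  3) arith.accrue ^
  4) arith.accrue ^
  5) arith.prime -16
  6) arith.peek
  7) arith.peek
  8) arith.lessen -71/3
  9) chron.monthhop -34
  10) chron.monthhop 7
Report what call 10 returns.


Answer: 1842-01-04

Derivation:
I invoke accrue passing x→-25, yielding -25.
Next I call accrue passing x→-93, and get -118.
Using accrue passing x→^, yielding -236.
Then accrue passing x→^, — result: -472.
Using prime passing x→-16, and see -16.
Invoking peek, — result: -16.
I try peek, giving -16.
I call lessen passing x→-71/3, and get 23/3.
I invoke monthhop passing n→-34, — result: 1841-06-04.
Now I run monthhop passing n→7, and get 1842-01-04.


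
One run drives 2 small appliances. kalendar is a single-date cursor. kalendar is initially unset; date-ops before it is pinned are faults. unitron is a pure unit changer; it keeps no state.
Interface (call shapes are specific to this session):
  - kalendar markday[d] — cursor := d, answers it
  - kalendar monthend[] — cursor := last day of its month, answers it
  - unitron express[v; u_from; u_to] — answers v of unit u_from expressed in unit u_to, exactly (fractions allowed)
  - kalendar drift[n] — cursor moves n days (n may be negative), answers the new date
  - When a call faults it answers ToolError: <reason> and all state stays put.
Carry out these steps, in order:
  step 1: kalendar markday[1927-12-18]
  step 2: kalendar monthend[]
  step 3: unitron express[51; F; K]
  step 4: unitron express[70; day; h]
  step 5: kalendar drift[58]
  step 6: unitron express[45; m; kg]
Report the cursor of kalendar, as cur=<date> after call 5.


>>> kalendar markday d→1927-12-18
[out] 1927-12-18
>>> kalendar monthend
[out] 1927-12-31
>>> unitron express v→51 u_from→F u_to→K
[out] 51067/180
>>> unitron express v→70 u_from→day u_to→h
[out] 1680
>>> kalendar drift n→58
[out] 1928-02-27
>>> unitron express v→45 u_from→m u_to→kg
[out] ToolError: incompatible units

Answer: cur=1928-02-27


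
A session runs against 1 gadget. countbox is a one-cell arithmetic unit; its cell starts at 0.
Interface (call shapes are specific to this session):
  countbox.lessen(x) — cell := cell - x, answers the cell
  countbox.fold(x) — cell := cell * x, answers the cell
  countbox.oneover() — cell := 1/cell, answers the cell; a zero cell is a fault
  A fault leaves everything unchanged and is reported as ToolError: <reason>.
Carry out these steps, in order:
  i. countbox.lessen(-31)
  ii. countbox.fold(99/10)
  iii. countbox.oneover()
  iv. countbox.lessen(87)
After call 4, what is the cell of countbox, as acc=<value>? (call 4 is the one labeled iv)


·→ countbox.lessen(x=-31)
·← 31
·→ countbox.fold(x=99/10)
·← 3069/10
·→ countbox.oneover()
·← 10/3069
·→ countbox.lessen(x=87)
·← -266993/3069

Answer: acc=-266993/3069


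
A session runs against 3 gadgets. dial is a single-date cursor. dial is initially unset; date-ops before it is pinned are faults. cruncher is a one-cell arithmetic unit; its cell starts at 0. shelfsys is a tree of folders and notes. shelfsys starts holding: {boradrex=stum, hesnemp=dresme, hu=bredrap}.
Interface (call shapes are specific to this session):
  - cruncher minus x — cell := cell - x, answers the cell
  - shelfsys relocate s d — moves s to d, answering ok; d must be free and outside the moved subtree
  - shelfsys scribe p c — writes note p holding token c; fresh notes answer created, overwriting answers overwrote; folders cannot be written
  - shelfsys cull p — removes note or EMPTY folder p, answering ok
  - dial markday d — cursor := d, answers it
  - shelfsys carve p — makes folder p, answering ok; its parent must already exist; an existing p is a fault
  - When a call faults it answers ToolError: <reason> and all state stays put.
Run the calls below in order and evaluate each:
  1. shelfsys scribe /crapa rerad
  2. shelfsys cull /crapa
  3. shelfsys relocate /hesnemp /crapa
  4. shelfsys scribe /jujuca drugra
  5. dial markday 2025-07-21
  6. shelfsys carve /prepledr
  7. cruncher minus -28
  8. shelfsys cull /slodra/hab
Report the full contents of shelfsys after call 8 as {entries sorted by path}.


Answer: {boradrex=stum, crapa=dresme, hu=bredrap, jujuca=drugra, prepledr/}

Derivation:
Do: shelfsys scribe[p: /crapa; c: rerad]
See: created
Do: shelfsys cull[p: /crapa]
See: ok
Do: shelfsys relocate[s: /hesnemp; d: /crapa]
See: ok
Do: shelfsys scribe[p: /jujuca; c: drugra]
See: created
Do: dial markday[d: 2025-07-21]
See: 2025-07-21
Do: shelfsys carve[p: /prepledr]
See: ok
Do: cruncher minus[x: -28]
See: 28
Do: shelfsys cull[p: /slodra/hab]
See: ToolError: not found
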